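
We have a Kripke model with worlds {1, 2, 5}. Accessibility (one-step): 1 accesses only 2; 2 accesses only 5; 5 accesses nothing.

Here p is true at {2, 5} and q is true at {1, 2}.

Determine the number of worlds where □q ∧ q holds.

1: □q is T, q is T. ✓
2: □q is F, q is T. ✗
5: □q is T, q is F. ✗
Satisfying worlds: {1}.

1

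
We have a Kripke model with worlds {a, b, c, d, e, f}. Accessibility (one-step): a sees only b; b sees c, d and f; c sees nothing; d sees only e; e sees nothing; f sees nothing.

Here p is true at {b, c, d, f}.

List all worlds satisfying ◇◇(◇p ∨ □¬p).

{a, b}

a: successors {b}; ◇(◇p ∨ □¬p) there: b:T. ✓
b: successors {c, d, f}; ◇(◇p ∨ □¬p) there: c:F, d:T, f:F. ✓
c: no successors, so ◇◇(◇p ∨ □¬p) fails. ✗
d: successors {e}; ◇(◇p ∨ □¬p) there: e:F. ✗
e: no successors, so ◇◇(◇p ∨ □¬p) fails. ✗
f: no successors, so ◇◇(◇p ∨ □¬p) fails. ✗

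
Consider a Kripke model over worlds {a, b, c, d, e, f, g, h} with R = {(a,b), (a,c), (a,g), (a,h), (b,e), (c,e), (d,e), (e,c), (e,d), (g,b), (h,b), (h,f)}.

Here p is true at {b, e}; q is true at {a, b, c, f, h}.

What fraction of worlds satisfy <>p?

a: successors {b, c, g, h}; p there: b:T, c:F, g:F, h:F. ✓
b: successors {e}; p there: e:T. ✓
c: successors {e}; p there: e:T. ✓
d: successors {e}; p there: e:T. ✓
e: successors {c, d}; p there: c:F, d:F. ✗
f: no successors, so <>p fails. ✗
g: successors {b}; p there: b:T. ✓
h: successors {b, f}; p there: b:T, f:F. ✓
That's 6 of 8 worlds, so 6/8 = 3/4.

3/4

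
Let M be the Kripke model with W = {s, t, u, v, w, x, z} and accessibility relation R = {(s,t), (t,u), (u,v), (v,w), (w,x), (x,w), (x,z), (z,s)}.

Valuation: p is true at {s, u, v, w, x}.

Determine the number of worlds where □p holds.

s: successors {t}; p there: t:F. ✗
t: successors {u}; p there: u:T. ✓
u: successors {v}; p there: v:T. ✓
v: successors {w}; p there: w:T. ✓
w: successors {x}; p there: x:T. ✓
x: successors {w, z}; p there: w:T, z:F. ✗
z: successors {s}; p there: s:T. ✓
Satisfying worlds: {t, u, v, w, z}.

5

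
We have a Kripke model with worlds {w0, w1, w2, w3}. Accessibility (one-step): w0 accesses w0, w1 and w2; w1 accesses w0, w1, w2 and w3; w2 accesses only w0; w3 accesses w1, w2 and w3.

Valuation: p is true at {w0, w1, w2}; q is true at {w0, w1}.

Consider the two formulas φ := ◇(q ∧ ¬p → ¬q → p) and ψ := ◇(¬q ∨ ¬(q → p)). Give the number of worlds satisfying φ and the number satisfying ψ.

4 and 3

For ◇(q ∧ ¬p → ¬q → p):
w0: successors {w0, w1, w2}; q ∧ ¬p → ¬q → p there: w0:T, w1:T, w2:T. ✓
w1: successors {w0, w1, w2, w3}; q ∧ ¬p → ¬q → p there: w0:T, w1:T, w2:T, w3:T. ✓
w2: successors {w0}; q ∧ ¬p → ¬q → p there: w0:T. ✓
w3: successors {w1, w2, w3}; q ∧ ¬p → ¬q → p there: w1:T, w2:T, w3:T. ✓
— 4 worlds.
For ◇(¬q ∨ ¬(q → p)):
w0: successors {w0, w1, w2}; ¬q ∨ ¬(q → p) there: w0:F, w1:F, w2:T. ✓
w1: successors {w0, w1, w2, w3}; ¬q ∨ ¬(q → p) there: w0:F, w1:F, w2:T, w3:T. ✓
w2: successors {w0}; ¬q ∨ ¬(q → p) there: w0:F. ✗
w3: successors {w1, w2, w3}; ¬q ∨ ¬(q → p) there: w1:F, w2:T, w3:T. ✓
— 3 worlds.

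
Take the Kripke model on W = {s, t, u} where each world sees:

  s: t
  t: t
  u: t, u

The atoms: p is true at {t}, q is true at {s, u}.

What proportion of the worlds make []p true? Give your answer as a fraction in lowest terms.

s: successors {t}; p there: t:T. ✓
t: successors {t}; p there: t:T. ✓
u: successors {t, u}; p there: t:T, u:F. ✗
That's 2 of 3 worlds, so 2/3.

2/3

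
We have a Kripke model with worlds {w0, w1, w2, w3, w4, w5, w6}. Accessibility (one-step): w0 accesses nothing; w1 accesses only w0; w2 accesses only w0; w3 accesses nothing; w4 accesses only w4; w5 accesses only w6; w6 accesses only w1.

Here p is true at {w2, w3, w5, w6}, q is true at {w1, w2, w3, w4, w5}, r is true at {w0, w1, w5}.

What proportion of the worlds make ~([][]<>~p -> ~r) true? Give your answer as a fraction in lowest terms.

3/7

w0: [][]<>~p -> ~r is F. ✓
w1: [][]<>~p -> ~r is F. ✓
w2: [][]<>~p -> ~r is T. ✗
w3: [][]<>~p -> ~r is T. ✗
w4: [][]<>~p -> ~r is T. ✗
w5: [][]<>~p -> ~r is F. ✓
w6: [][]<>~p -> ~r is T. ✗
That's 3 of 7 worlds, so 3/7.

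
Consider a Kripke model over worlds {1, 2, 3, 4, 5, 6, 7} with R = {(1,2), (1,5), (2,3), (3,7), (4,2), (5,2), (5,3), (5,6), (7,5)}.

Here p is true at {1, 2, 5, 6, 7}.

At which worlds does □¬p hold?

{2, 6}

1: successors {2, 5}; ¬p there: 2:F, 5:F. ✗
2: successors {3}; ¬p there: 3:T. ✓
3: successors {7}; ¬p there: 7:F. ✗
4: successors {2}; ¬p there: 2:F. ✗
5: successors {2, 3, 6}; ¬p there: 2:F, 3:T, 6:F. ✗
6: no successors, so □¬p holds vacuously. ✓
7: successors {5}; ¬p there: 5:F. ✗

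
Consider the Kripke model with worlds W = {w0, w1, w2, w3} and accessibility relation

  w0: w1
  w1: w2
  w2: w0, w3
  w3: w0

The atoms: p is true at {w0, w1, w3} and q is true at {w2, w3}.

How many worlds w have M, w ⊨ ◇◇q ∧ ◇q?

w0: ◇◇q is T, ◇q is F. ✗
w1: ◇◇q is T, ◇q is T. ✓
w2: ◇◇q is F, ◇q is T. ✗
w3: ◇◇q is F, ◇q is F. ✗
Satisfying worlds: {w1}.

1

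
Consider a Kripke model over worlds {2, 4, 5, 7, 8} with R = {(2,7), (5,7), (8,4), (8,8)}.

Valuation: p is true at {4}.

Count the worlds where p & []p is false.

2: p is F, []p is F. ✗
4: p is T, []p is T. ✓
5: p is F, []p is F. ✗
7: p is F, []p is T. ✗
8: p is F, []p is F. ✗
Satisfying worlds: {4}.
So p & []p fails at the other 4 worlds.

4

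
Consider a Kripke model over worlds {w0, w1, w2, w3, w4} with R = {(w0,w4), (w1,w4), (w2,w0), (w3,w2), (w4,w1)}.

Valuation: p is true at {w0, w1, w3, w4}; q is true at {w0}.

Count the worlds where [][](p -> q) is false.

w0: successors {w4}; [](p -> q) there: w4:F. ✗
w1: successors {w4}; [](p -> q) there: w4:F. ✗
w2: successors {w0}; [](p -> q) there: w0:F. ✗
w3: successors {w2}; [](p -> q) there: w2:T. ✓
w4: successors {w1}; [](p -> q) there: w1:F. ✗
Satisfying worlds: {w3}.
So [][](p -> q) fails at the other 4 worlds.

4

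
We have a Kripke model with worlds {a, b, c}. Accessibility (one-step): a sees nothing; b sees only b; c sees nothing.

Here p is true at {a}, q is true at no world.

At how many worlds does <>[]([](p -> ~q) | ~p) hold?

1

a: no successors, so <>[]([](p -> ~q) | ~p) fails. ✗
b: successors {b}; []([](p -> ~q) | ~p) there: b:T. ✓
c: no successors, so <>[]([](p -> ~q) | ~p) fails. ✗
Satisfying worlds: {b}.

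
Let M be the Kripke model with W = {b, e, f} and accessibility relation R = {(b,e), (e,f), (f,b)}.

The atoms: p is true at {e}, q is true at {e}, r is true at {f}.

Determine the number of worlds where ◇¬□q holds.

2

b: successors {e}; ¬□q there: e:T. ✓
e: successors {f}; ¬□q there: f:T. ✓
f: successors {b}; ¬□q there: b:F. ✗
Satisfying worlds: {b, e}.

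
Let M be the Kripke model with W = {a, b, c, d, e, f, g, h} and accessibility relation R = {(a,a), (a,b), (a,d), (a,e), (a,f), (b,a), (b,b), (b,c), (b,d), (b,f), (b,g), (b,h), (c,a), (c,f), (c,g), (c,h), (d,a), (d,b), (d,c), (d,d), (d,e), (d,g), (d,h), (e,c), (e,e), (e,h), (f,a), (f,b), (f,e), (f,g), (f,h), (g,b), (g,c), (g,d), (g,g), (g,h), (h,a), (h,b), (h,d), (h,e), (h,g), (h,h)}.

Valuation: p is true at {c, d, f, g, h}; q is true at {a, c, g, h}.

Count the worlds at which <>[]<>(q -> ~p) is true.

8

a: successors {a, b, d, e, f}; []<>(q -> ~p) there: a:T, b:T, d:T, e:T, f:T. ✓
b: successors {a, b, c, d, f, g, h}; []<>(q -> ~p) there: a:T, b:T, c:T, d:T, f:T, g:T, h:T. ✓
c: successors {a, f, g, h}; []<>(q -> ~p) there: a:T, f:T, g:T, h:T. ✓
d: successors {a, b, c, d, e, g, h}; []<>(q -> ~p) there: a:T, b:T, c:T, d:T, e:T, g:T, h:T. ✓
e: successors {c, e, h}; []<>(q -> ~p) there: c:T, e:T, h:T. ✓
f: successors {a, b, e, g, h}; []<>(q -> ~p) there: a:T, b:T, e:T, g:T, h:T. ✓
g: successors {b, c, d, g, h}; []<>(q -> ~p) there: b:T, c:T, d:T, g:T, h:T. ✓
h: successors {a, b, d, e, g, h}; []<>(q -> ~p) there: a:T, b:T, d:T, e:T, g:T, h:T. ✓
Satisfying worlds: {a, b, c, d, e, f, g, h}.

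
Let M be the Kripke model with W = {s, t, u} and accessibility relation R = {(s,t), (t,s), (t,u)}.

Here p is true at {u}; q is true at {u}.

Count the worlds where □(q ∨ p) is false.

s: successors {t}; q ∨ p there: t:F. ✗
t: successors {s, u}; q ∨ p there: s:F, u:T. ✗
u: no successors, so □(q ∨ p) holds vacuously. ✓
Satisfying worlds: {u}.
So □(q ∨ p) fails at the other 2 worlds.

2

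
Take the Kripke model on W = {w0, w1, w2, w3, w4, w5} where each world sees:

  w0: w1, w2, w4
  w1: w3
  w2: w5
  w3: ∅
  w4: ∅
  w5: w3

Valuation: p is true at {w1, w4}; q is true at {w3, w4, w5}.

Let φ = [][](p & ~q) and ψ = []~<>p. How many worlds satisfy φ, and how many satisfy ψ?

For [][](p & ~q):
w0: successors {w1, w2, w4}; [](p & ~q) there: w1:F, w2:F, w4:T. ✗
w1: successors {w3}; [](p & ~q) there: w3:T. ✓
w2: successors {w5}; [](p & ~q) there: w5:F. ✗
w3: no successors, so [][](p & ~q) holds vacuously. ✓
w4: no successors, so [][](p & ~q) holds vacuously. ✓
w5: successors {w3}; [](p & ~q) there: w3:T. ✓
— 4 worlds.
For []~<>p:
w0: successors {w1, w2, w4}; ~<>p there: w1:T, w2:T, w4:T. ✓
w1: successors {w3}; ~<>p there: w3:T. ✓
w2: successors {w5}; ~<>p there: w5:T. ✓
w3: no successors, so []~<>p holds vacuously. ✓
w4: no successors, so []~<>p holds vacuously. ✓
w5: successors {w3}; ~<>p there: w3:T. ✓
— 6 worlds.

4 and 6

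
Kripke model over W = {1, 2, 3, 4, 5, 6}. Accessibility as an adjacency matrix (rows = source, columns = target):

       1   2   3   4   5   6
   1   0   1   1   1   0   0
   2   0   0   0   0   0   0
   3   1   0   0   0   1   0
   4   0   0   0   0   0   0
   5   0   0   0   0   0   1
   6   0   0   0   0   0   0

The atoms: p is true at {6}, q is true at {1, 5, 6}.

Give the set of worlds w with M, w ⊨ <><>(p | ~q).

{3}

1: successors {2, 3, 4}; <>(p | ~q) there: 2:F, 3:F, 4:F. ✗
2: no successors, so <><>(p | ~q) fails. ✗
3: successors {1, 5}; <>(p | ~q) there: 1:T, 5:T. ✓
4: no successors, so <><>(p | ~q) fails. ✗
5: successors {6}; <>(p | ~q) there: 6:F. ✗
6: no successors, so <><>(p | ~q) fails. ✗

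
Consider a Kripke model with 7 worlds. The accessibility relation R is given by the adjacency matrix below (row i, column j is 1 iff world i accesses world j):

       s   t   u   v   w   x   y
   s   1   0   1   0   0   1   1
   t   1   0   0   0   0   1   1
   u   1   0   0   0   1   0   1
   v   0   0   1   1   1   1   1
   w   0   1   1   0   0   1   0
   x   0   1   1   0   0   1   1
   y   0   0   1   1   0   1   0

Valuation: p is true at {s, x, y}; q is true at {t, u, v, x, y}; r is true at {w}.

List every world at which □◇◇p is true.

{s, t, u, v, w, x, y}

s: successors {s, u, x, y}; ◇◇p there: s:T, u:T, x:T, y:T. ✓
t: successors {s, x, y}; ◇◇p there: s:T, x:T, y:T. ✓
u: successors {s, w, y}; ◇◇p there: s:T, w:T, y:T. ✓
v: successors {u, v, w, x, y}; ◇◇p there: u:T, v:T, w:T, x:T, y:T. ✓
w: successors {t, u, x}; ◇◇p there: t:T, u:T, x:T. ✓
x: successors {t, u, x, y}; ◇◇p there: t:T, u:T, x:T, y:T. ✓
y: successors {u, v, x}; ◇◇p there: u:T, v:T, x:T. ✓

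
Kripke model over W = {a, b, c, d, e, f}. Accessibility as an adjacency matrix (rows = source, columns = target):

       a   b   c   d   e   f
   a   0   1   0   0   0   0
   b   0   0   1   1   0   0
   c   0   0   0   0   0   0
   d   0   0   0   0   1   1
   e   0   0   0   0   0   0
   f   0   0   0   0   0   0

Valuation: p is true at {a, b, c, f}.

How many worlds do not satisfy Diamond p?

a: successors {b}; p there: b:T. ✓
b: successors {c, d}; p there: c:T, d:F. ✓
c: no successors, so Diamond p fails. ✗
d: successors {e, f}; p there: e:F, f:T. ✓
e: no successors, so Diamond p fails. ✗
f: no successors, so Diamond p fails. ✗
Satisfying worlds: {a, b, d}.
So Diamond p fails at the other 3 worlds.

3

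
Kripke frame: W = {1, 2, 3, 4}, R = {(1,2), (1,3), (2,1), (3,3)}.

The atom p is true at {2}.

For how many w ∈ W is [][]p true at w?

1: successors {2, 3}; []p there: 2:F, 3:F. ✗
2: successors {1}; []p there: 1:F. ✗
3: successors {3}; []p there: 3:F. ✗
4: no successors, so [][]p holds vacuously. ✓
Satisfying worlds: {4}.

1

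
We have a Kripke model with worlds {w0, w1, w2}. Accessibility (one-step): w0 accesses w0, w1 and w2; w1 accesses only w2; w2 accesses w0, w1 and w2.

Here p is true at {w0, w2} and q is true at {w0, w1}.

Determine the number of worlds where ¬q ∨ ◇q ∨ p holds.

w0: ¬q ∨ ◇q is T, p is T. ✓
w1: ¬q ∨ ◇q is F, p is F. ✗
w2: ¬q ∨ ◇q is T, p is T. ✓
Satisfying worlds: {w0, w2}.

2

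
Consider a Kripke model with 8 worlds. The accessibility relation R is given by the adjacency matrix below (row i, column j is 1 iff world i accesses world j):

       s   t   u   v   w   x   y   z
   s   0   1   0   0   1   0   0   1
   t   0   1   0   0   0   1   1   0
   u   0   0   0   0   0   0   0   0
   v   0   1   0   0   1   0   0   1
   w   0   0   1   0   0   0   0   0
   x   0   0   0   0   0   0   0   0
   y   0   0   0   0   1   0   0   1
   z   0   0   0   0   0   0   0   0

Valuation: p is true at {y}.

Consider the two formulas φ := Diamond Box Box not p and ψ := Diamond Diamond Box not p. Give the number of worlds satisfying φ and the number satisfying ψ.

For Diamond Box Box not p:
s: successors {t, w, z}; Box Box not p there: t:F, w:T, z:T. ✓
t: successors {t, x, y}; Box Box not p there: t:F, x:T, y:T. ✓
u: no successors, so Diamond Box Box not p fails. ✗
v: successors {t, w, z}; Box Box not p there: t:F, w:T, z:T. ✓
w: successors {u}; Box Box not p there: u:T. ✓
x: no successors, so Diamond Box Box not p fails. ✗
y: successors {w, z}; Box Box not p there: w:T, z:T. ✓
z: no successors, so Diamond Box Box not p fails. ✗
— 5 worlds.
For Diamond Diamond Box not p:
s: successors {t, w, z}; Diamond Box not p there: t:T, w:T, z:F. ✓
t: successors {t, x, y}; Diamond Box not p there: t:T, x:F, y:T. ✓
u: no successors, so Diamond Diamond Box not p fails. ✗
v: successors {t, w, z}; Diamond Box not p there: t:T, w:T, z:F. ✓
w: successors {u}; Diamond Box not p there: u:F. ✗
x: no successors, so Diamond Diamond Box not p fails. ✗
y: successors {w, z}; Diamond Box not p there: w:T, z:F. ✓
z: no successors, so Diamond Diamond Box not p fails. ✗
— 4 worlds.

5 and 4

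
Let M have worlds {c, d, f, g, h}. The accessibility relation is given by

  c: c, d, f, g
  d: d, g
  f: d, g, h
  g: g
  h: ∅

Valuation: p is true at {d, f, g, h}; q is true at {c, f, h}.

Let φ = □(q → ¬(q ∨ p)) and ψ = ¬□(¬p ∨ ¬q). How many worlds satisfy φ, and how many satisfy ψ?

3 and 2

For □(q → ¬(q ∨ p)):
c: successors {c, d, f, g}; q → ¬(q ∨ p) there: c:F, d:T, f:F, g:T. ✗
d: successors {d, g}; q → ¬(q ∨ p) there: d:T, g:T. ✓
f: successors {d, g, h}; q → ¬(q ∨ p) there: d:T, g:T, h:F. ✗
g: successors {g}; q → ¬(q ∨ p) there: g:T. ✓
h: no successors, so □(q → ¬(q ∨ p)) holds vacuously. ✓
— 3 worlds.
For ¬□(¬p ∨ ¬q):
c: □(¬p ∨ ¬q) is F. ✓
d: □(¬p ∨ ¬q) is T. ✗
f: □(¬p ∨ ¬q) is F. ✓
g: □(¬p ∨ ¬q) is T. ✗
h: □(¬p ∨ ¬q) is T. ✗
— 2 worlds.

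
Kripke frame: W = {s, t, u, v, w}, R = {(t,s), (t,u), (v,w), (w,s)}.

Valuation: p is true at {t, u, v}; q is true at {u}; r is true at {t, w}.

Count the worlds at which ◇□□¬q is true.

3

s: no successors, so ◇□□¬q fails. ✗
t: successors {s, u}; □□¬q there: s:T, u:T. ✓
u: no successors, so ◇□□¬q fails. ✗
v: successors {w}; □□¬q there: w:T. ✓
w: successors {s}; □□¬q there: s:T. ✓
Satisfying worlds: {t, v, w}.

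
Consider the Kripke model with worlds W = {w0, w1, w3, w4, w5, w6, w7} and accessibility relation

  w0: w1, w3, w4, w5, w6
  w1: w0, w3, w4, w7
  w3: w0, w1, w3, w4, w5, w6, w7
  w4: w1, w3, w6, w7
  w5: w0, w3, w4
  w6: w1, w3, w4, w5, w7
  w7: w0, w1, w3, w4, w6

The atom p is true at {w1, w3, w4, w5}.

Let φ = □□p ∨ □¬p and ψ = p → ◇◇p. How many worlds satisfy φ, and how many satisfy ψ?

0 and 7

For □□p ∨ □¬p:
w0: □□p is F, □¬p is F. ✗
w1: □□p is F, □¬p is F. ✗
w3: □□p is F, □¬p is F. ✗
w4: □□p is F, □¬p is F. ✗
w5: □□p is F, □¬p is F. ✗
w6: □□p is F, □¬p is F. ✗
w7: □□p is F, □¬p is F. ✗
— 0 worlds.
For p → ◇◇p:
w0: p is F, ◇◇p is T. ✓
w1: p is T, ◇◇p is T. ✓
w3: p is T, ◇◇p is T. ✓
w4: p is T, ◇◇p is T. ✓
w5: p is T, ◇◇p is T. ✓
w6: p is F, ◇◇p is T. ✓
w7: p is F, ◇◇p is T. ✓
— 7 worlds.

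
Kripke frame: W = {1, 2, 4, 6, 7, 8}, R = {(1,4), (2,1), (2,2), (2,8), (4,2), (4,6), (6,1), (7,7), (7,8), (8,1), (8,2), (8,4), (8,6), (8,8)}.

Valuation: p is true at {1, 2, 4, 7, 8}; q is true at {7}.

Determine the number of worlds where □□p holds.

1: successors {4}; □p there: 4:F. ✗
2: successors {1, 2, 8}; □p there: 1:T, 2:T, 8:F. ✗
4: successors {2, 6}; □p there: 2:T, 6:T. ✓
6: successors {1}; □p there: 1:T. ✓
7: successors {7, 8}; □p there: 7:T, 8:F. ✗
8: successors {1, 2, 4, 6, 8}; □p there: 1:T, 2:T, 4:F, 6:T, 8:F. ✗
Satisfying worlds: {4, 6}.

2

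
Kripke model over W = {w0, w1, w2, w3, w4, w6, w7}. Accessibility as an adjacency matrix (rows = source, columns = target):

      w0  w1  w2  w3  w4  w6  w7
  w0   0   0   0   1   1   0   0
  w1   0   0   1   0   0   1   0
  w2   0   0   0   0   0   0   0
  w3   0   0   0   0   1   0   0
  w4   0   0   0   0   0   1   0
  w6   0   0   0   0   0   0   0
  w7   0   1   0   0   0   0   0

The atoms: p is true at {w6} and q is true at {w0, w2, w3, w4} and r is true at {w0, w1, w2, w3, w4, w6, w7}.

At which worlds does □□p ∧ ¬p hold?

{w1, w2, w3, w4}

w0: □□p is F, ¬p is T. ✗
w1: □□p is T, ¬p is T. ✓
w2: □□p is T, ¬p is T. ✓
w3: □□p is T, ¬p is T. ✓
w4: □□p is T, ¬p is T. ✓
w6: □□p is T, ¬p is F. ✗
w7: □□p is F, ¬p is T. ✗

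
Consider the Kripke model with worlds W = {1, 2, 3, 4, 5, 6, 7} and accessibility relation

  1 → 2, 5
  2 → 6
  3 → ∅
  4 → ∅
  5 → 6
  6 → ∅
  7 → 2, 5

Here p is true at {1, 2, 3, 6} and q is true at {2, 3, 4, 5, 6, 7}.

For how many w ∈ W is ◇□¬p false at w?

5

1: successors {2, 5}; □¬p there: 2:F, 5:F. ✗
2: successors {6}; □¬p there: 6:T. ✓
3: no successors, so ◇□¬p fails. ✗
4: no successors, so ◇□¬p fails. ✗
5: successors {6}; □¬p there: 6:T. ✓
6: no successors, so ◇□¬p fails. ✗
7: successors {2, 5}; □¬p there: 2:F, 5:F. ✗
Satisfying worlds: {2, 5}.
So ◇□¬p fails at the other 5 worlds.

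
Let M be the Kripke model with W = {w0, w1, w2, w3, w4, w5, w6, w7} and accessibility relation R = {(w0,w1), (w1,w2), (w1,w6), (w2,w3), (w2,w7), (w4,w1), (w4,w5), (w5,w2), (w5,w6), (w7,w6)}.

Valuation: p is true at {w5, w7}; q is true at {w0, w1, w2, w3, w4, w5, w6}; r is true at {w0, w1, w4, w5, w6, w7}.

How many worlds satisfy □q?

w0: successors {w1}; q there: w1:T. ✓
w1: successors {w2, w6}; q there: w2:T, w6:T. ✓
w2: successors {w3, w7}; q there: w3:T, w7:F. ✗
w3: no successors, so □q holds vacuously. ✓
w4: successors {w1, w5}; q there: w1:T, w5:T. ✓
w5: successors {w2, w6}; q there: w2:T, w6:T. ✓
w6: no successors, so □q holds vacuously. ✓
w7: successors {w6}; q there: w6:T. ✓
Satisfying worlds: {w0, w1, w3, w4, w5, w6, w7}.

7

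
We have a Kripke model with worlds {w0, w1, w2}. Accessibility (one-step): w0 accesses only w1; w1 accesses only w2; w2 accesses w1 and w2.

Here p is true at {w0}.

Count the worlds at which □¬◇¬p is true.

w0: successors {w1}; ¬◇¬p there: w1:F. ✗
w1: successors {w2}; ¬◇¬p there: w2:F. ✗
w2: successors {w1, w2}; ¬◇¬p there: w1:F, w2:F. ✗
Satisfying worlds: ∅.

0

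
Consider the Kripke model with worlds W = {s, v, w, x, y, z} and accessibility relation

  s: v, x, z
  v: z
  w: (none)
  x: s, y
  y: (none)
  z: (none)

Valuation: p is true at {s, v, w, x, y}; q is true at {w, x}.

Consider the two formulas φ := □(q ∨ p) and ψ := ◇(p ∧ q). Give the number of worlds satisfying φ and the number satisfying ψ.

4 and 1

For □(q ∨ p):
s: successors {v, x, z}; q ∨ p there: v:T, x:T, z:F. ✗
v: successors {z}; q ∨ p there: z:F. ✗
w: no successors, so □(q ∨ p) holds vacuously. ✓
x: successors {s, y}; q ∨ p there: s:T, y:T. ✓
y: no successors, so □(q ∨ p) holds vacuously. ✓
z: no successors, so □(q ∨ p) holds vacuously. ✓
— 4 worlds.
For ◇(p ∧ q):
s: successors {v, x, z}; p ∧ q there: v:F, x:T, z:F. ✓
v: successors {z}; p ∧ q there: z:F. ✗
w: no successors, so ◇(p ∧ q) fails. ✗
x: successors {s, y}; p ∧ q there: s:F, y:F. ✗
y: no successors, so ◇(p ∧ q) fails. ✗
z: no successors, so ◇(p ∧ q) fails. ✗
— 1 world.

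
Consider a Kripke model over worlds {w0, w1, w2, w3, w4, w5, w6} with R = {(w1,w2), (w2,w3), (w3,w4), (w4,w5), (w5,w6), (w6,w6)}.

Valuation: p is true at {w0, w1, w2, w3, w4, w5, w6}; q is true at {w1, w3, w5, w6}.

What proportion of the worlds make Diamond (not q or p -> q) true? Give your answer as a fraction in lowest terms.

4/7

w0: no successors, so Diamond (not q or p -> q) fails. ✗
w1: successors {w2}; not q or p -> q there: w2:F. ✗
w2: successors {w3}; not q or p -> q there: w3:T. ✓
w3: successors {w4}; not q or p -> q there: w4:F. ✗
w4: successors {w5}; not q or p -> q there: w5:T. ✓
w5: successors {w6}; not q or p -> q there: w6:T. ✓
w6: successors {w6}; not q or p -> q there: w6:T. ✓
That's 4 of 7 worlds, so 4/7.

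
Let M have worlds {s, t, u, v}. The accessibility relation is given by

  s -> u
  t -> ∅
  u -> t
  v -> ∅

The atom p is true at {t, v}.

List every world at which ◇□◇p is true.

{u}

s: successors {u}; □◇p there: u:F. ✗
t: no successors, so ◇□◇p fails. ✗
u: successors {t}; □◇p there: t:T. ✓
v: no successors, so ◇□◇p fails. ✗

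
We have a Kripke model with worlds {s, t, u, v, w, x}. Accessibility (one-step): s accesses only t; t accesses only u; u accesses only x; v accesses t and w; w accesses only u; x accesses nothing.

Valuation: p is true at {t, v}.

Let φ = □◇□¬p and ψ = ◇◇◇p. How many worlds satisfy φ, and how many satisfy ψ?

For □◇□¬p:
s: successors {t}; ◇□¬p there: t:T. ✓
t: successors {u}; ◇□¬p there: u:T. ✓
u: successors {x}; ◇□¬p there: x:F. ✗
v: successors {t, w}; ◇□¬p there: t:T, w:T. ✓
w: successors {u}; ◇□¬p there: u:T. ✓
x: no successors, so □◇□¬p holds vacuously. ✓
— 5 worlds.
For ◇◇◇p:
s: successors {t}; ◇◇p there: t:F. ✗
t: successors {u}; ◇◇p there: u:F. ✗
u: successors {x}; ◇◇p there: x:F. ✗
v: successors {t, w}; ◇◇p there: t:F, w:F. ✗
w: successors {u}; ◇◇p there: u:F. ✗
x: no successors, so ◇◇◇p fails. ✗
— 0 worlds.

5 and 0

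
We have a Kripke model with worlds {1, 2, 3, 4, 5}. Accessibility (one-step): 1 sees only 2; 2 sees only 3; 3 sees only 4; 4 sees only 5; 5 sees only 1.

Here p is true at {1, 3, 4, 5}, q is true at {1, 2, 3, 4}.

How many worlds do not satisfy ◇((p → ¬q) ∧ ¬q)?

4

1: successors {2}; (p → ¬q) ∧ ¬q there: 2:F. ✗
2: successors {3}; (p → ¬q) ∧ ¬q there: 3:F. ✗
3: successors {4}; (p → ¬q) ∧ ¬q there: 4:F. ✗
4: successors {5}; (p → ¬q) ∧ ¬q there: 5:T. ✓
5: successors {1}; (p → ¬q) ∧ ¬q there: 1:F. ✗
Satisfying worlds: {4}.
So ◇((p → ¬q) ∧ ¬q) fails at the other 4 worlds.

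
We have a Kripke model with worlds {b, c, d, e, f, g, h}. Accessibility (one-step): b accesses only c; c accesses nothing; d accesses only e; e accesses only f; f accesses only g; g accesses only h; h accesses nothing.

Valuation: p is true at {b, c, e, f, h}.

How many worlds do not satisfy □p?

b: successors {c}; p there: c:T. ✓
c: no successors, so □p holds vacuously. ✓
d: successors {e}; p there: e:T. ✓
e: successors {f}; p there: f:T. ✓
f: successors {g}; p there: g:F. ✗
g: successors {h}; p there: h:T. ✓
h: no successors, so □p holds vacuously. ✓
Satisfying worlds: {b, c, d, e, g, h}.
So □p fails at the other 1 world.

1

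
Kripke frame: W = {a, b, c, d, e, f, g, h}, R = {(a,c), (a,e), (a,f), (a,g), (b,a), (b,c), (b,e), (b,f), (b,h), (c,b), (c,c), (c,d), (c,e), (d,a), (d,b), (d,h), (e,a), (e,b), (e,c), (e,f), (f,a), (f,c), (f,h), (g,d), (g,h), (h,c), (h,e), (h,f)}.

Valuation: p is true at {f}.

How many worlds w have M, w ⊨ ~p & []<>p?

a: ~p is T, []<>p is F. ✗
b: ~p is T, []<>p is F. ✗
c: ~p is T, []<>p is F. ✗
d: ~p is T, []<>p is T. ✓
e: ~p is T, []<>p is F. ✗
f: ~p is F, []<>p is F. ✗
g: ~p is T, []<>p is F. ✗
h: ~p is T, []<>p is F. ✗
Satisfying worlds: {d}.

1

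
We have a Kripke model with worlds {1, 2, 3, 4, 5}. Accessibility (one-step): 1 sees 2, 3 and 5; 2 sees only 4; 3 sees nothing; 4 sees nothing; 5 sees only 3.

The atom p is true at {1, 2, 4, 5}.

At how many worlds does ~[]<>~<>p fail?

1: []<>~<>p is F. ✓
2: []<>~<>p is F. ✓
3: []<>~<>p is T. ✗
4: []<>~<>p is T. ✗
5: []<>~<>p is F. ✓
Satisfying worlds: {1, 2, 5}.
So ~[]<>~<>p fails at the other 2 worlds.

2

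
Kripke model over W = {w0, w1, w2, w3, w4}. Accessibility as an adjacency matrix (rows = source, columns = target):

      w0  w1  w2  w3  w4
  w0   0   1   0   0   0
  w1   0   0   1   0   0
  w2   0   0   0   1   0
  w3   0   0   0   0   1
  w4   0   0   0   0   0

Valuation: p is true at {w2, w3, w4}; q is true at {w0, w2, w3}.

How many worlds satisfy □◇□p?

4

w0: successors {w1}; ◇□p there: w1:T. ✓
w1: successors {w2}; ◇□p there: w2:T. ✓
w2: successors {w3}; ◇□p there: w3:T. ✓
w3: successors {w4}; ◇□p there: w4:F. ✗
w4: no successors, so □◇□p holds vacuously. ✓
Satisfying worlds: {w0, w1, w2, w4}.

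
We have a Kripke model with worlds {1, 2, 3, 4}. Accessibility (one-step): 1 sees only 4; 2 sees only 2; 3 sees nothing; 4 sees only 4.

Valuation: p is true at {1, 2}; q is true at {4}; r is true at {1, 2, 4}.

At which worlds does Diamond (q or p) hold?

1: successors {4}; q or p there: 4:T. ✓
2: successors {2}; q or p there: 2:T. ✓
3: no successors, so Diamond (q or p) fails. ✗
4: successors {4}; q or p there: 4:T. ✓

{1, 2, 4}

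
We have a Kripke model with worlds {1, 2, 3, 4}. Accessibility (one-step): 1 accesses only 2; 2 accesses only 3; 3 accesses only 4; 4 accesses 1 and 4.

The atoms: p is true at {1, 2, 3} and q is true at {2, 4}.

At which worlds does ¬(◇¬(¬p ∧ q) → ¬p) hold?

{1, 2}

1: ◇¬(¬p ∧ q) → ¬p is F. ✓
2: ◇¬(¬p ∧ q) → ¬p is F. ✓
3: ◇¬(¬p ∧ q) → ¬p is T. ✗
4: ◇¬(¬p ∧ q) → ¬p is T. ✗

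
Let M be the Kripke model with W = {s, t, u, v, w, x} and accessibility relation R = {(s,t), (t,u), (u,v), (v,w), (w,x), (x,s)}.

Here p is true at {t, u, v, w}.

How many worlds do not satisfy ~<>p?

s: <>p is T. ✗
t: <>p is T. ✗
u: <>p is T. ✗
v: <>p is T. ✗
w: <>p is F. ✓
x: <>p is F. ✓
Satisfying worlds: {w, x}.
So ~<>p fails at the other 4 worlds.

4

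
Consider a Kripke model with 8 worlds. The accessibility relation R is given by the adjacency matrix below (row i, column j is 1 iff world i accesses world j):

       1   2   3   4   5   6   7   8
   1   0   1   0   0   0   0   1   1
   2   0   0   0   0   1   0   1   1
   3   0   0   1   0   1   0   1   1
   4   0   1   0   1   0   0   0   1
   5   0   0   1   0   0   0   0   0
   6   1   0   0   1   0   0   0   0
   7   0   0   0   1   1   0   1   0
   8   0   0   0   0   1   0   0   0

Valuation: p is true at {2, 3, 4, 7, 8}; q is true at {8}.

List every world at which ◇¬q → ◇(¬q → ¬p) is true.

1: ◇¬q is T, ◇(¬q → ¬p) is T. ✓
2: ◇¬q is T, ◇(¬q → ¬p) is T. ✓
3: ◇¬q is T, ◇(¬q → ¬p) is T. ✓
4: ◇¬q is T, ◇(¬q → ¬p) is T. ✓
5: ◇¬q is T, ◇(¬q → ¬p) is F. ✗
6: ◇¬q is T, ◇(¬q → ¬p) is T. ✓
7: ◇¬q is T, ◇(¬q → ¬p) is T. ✓
8: ◇¬q is T, ◇(¬q → ¬p) is T. ✓

{1, 2, 3, 4, 6, 7, 8}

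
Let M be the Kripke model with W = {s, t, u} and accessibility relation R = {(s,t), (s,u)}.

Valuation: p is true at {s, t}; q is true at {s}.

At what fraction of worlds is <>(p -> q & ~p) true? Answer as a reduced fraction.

s: successors {t, u}; p -> q & ~p there: t:F, u:T. ✓
t: no successors, so <>(p -> q & ~p) fails. ✗
u: no successors, so <>(p -> q & ~p) fails. ✗
That's 1 of 3 worlds, so 1/3.

1/3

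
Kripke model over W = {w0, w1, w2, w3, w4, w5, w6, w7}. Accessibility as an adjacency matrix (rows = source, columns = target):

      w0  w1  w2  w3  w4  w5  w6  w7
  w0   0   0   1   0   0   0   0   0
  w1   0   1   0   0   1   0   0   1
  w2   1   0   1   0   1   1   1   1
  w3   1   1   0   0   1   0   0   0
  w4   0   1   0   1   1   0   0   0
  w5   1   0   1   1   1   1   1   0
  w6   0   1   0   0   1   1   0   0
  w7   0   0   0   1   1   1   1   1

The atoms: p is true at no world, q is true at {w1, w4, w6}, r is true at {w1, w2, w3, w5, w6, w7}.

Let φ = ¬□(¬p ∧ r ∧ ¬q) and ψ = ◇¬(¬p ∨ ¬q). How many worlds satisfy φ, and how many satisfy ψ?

For ¬□(¬p ∧ r ∧ ¬q):
w0: □(¬p ∧ r ∧ ¬q) is T. ✗
w1: □(¬p ∧ r ∧ ¬q) is F. ✓
w2: □(¬p ∧ r ∧ ¬q) is F. ✓
w3: □(¬p ∧ r ∧ ¬q) is F. ✓
w4: □(¬p ∧ r ∧ ¬q) is F. ✓
w5: □(¬p ∧ r ∧ ¬q) is F. ✓
w6: □(¬p ∧ r ∧ ¬q) is F. ✓
w7: □(¬p ∧ r ∧ ¬q) is F. ✓
— 7 worlds.
For ◇¬(¬p ∨ ¬q):
w0: successors {w2}; ¬(¬p ∨ ¬q) there: w2:F. ✗
w1: successors {w1, w4, w7}; ¬(¬p ∨ ¬q) there: w1:F, w4:F, w7:F. ✗
w2: successors {w0, w2, w4, w5, w6, w7}; ¬(¬p ∨ ¬q) there: w0:F, w2:F, w4:F, w5:F, w6:F, w7:F. ✗
w3: successors {w0, w1, w4}; ¬(¬p ∨ ¬q) there: w0:F, w1:F, w4:F. ✗
w4: successors {w1, w3, w4}; ¬(¬p ∨ ¬q) there: w1:F, w3:F, w4:F. ✗
w5: successors {w0, w2, w3, w4, w5, w6}; ¬(¬p ∨ ¬q) there: w0:F, w2:F, w3:F, w4:F, w5:F, w6:F. ✗
w6: successors {w1, w4, w5}; ¬(¬p ∨ ¬q) there: w1:F, w4:F, w5:F. ✗
w7: successors {w3, w4, w5, w6, w7}; ¬(¬p ∨ ¬q) there: w3:F, w4:F, w5:F, w6:F, w7:F. ✗
— 0 worlds.

7 and 0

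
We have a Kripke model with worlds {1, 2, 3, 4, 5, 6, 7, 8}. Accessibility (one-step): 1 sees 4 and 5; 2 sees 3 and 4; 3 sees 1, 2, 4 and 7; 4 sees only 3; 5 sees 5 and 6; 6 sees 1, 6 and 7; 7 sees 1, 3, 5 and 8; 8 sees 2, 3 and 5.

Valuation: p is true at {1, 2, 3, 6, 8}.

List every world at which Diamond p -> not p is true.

{1, 4, 5, 7}

1: Diamond p is F, not p is F. ✓
2: Diamond p is T, not p is F. ✗
3: Diamond p is T, not p is F. ✗
4: Diamond p is T, not p is T. ✓
5: Diamond p is T, not p is T. ✓
6: Diamond p is T, not p is F. ✗
7: Diamond p is T, not p is T. ✓
8: Diamond p is T, not p is F. ✗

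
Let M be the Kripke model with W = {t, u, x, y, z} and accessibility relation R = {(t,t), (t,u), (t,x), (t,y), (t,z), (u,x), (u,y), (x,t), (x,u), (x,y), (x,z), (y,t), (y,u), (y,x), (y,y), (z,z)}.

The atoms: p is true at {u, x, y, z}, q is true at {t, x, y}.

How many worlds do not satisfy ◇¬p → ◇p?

0

t: ◇¬p is T, ◇p is T. ✓
u: ◇¬p is F, ◇p is T. ✓
x: ◇¬p is T, ◇p is T. ✓
y: ◇¬p is T, ◇p is T. ✓
z: ◇¬p is F, ◇p is T. ✓
Satisfying worlds: {t, u, x, y, z}.
So ◇¬p → ◇p fails at the other 0 worlds.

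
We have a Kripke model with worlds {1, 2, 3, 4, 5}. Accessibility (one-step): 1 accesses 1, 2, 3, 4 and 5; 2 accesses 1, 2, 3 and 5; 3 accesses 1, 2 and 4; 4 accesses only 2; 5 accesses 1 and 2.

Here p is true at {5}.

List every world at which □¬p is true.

1: successors {1, 2, 3, 4, 5}; ¬p there: 1:T, 2:T, 3:T, 4:T, 5:F. ✗
2: successors {1, 2, 3, 5}; ¬p there: 1:T, 2:T, 3:T, 5:F. ✗
3: successors {1, 2, 4}; ¬p there: 1:T, 2:T, 4:T. ✓
4: successors {2}; ¬p there: 2:T. ✓
5: successors {1, 2}; ¬p there: 1:T, 2:T. ✓

{3, 4, 5}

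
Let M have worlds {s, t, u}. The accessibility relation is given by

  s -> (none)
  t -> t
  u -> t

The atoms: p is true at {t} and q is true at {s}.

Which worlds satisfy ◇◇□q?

s: no successors, so ◇◇□q fails. ✗
t: successors {t}; ◇□q there: t:F. ✗
u: successors {t}; ◇□q there: t:F. ✗

∅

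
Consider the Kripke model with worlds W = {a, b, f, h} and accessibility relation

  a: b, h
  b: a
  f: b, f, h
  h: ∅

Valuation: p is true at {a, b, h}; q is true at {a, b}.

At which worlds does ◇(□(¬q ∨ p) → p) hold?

{a, b, f}

a: successors {b, h}; □(¬q ∨ p) → p there: b:T, h:T. ✓
b: successors {a}; □(¬q ∨ p) → p there: a:T. ✓
f: successors {b, f, h}; □(¬q ∨ p) → p there: b:T, f:F, h:T. ✓
h: no successors, so ◇(□(¬q ∨ p) → p) fails. ✗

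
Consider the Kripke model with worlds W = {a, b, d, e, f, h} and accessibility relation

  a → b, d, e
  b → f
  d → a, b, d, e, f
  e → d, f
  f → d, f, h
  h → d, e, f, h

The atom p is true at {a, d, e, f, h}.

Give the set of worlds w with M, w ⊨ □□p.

a: successors {b, d, e}; □p there: b:T, d:F, e:T. ✗
b: successors {f}; □p there: f:T. ✓
d: successors {a, b, d, e, f}; □p there: a:F, b:T, d:F, e:T, f:T. ✗
e: successors {d, f}; □p there: d:F, f:T. ✗
f: successors {d, f, h}; □p there: d:F, f:T, h:T. ✗
h: successors {d, e, f, h}; □p there: d:F, e:T, f:T, h:T. ✗

{b}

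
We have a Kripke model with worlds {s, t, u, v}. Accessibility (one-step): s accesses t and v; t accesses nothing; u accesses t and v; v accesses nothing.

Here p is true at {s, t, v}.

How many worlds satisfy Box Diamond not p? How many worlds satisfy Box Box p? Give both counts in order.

For Box Diamond not p:
s: successors {t, v}; Diamond not p there: t:F, v:F. ✗
t: no successors, so Box Diamond not p holds vacuously. ✓
u: successors {t, v}; Diamond not p there: t:F, v:F. ✗
v: no successors, so Box Diamond not p holds vacuously. ✓
— 2 worlds.
For Box Box p:
s: successors {t, v}; Box p there: t:T, v:T. ✓
t: no successors, so Box Box p holds vacuously. ✓
u: successors {t, v}; Box p there: t:T, v:T. ✓
v: no successors, so Box Box p holds vacuously. ✓
— 4 worlds.

2 and 4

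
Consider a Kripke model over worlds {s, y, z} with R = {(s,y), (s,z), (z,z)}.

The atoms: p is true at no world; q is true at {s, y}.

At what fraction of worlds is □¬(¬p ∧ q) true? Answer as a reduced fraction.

s: successors {y, z}; ¬(¬p ∧ q) there: y:F, z:T. ✗
y: no successors, so □¬(¬p ∧ q) holds vacuously. ✓
z: successors {z}; ¬(¬p ∧ q) there: z:T. ✓
That's 2 of 3 worlds, so 2/3.

2/3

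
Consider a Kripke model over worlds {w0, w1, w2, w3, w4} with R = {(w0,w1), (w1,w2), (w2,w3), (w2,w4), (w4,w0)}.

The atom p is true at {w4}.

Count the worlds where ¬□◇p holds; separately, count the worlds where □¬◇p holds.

3 and 4

For ¬□◇p:
w0: □◇p is F. ✓
w1: □◇p is T. ✗
w2: □◇p is F. ✓
w3: □◇p is T. ✗
w4: □◇p is F. ✓
— 3 worlds.
For □¬◇p:
w0: successors {w1}; ¬◇p there: w1:T. ✓
w1: successors {w2}; ¬◇p there: w2:F. ✗
w2: successors {w3, w4}; ¬◇p there: w3:T, w4:T. ✓
w3: no successors, so □¬◇p holds vacuously. ✓
w4: successors {w0}; ¬◇p there: w0:T. ✓
— 4 worlds.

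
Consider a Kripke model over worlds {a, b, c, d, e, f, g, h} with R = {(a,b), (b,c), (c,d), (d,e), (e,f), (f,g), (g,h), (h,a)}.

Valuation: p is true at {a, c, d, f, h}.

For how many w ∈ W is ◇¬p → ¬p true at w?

5

a: ◇¬p is T, ¬p is F. ✗
b: ◇¬p is F, ¬p is T. ✓
c: ◇¬p is F, ¬p is F. ✓
d: ◇¬p is T, ¬p is F. ✗
e: ◇¬p is F, ¬p is T. ✓
f: ◇¬p is T, ¬p is F. ✗
g: ◇¬p is F, ¬p is T. ✓
h: ◇¬p is F, ¬p is F. ✓
Satisfying worlds: {b, c, e, g, h}.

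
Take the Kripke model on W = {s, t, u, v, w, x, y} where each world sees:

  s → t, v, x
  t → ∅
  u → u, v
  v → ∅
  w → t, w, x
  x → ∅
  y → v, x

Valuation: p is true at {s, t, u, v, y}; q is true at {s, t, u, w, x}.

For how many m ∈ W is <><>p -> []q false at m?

1

s: <><>p is F, []q is F. ✓
t: <><>p is F, []q is T. ✓
u: <><>p is T, []q is F. ✗
v: <><>p is F, []q is T. ✓
w: <><>p is T, []q is T. ✓
x: <><>p is F, []q is T. ✓
y: <><>p is F, []q is F. ✓
Satisfying worlds: {s, t, v, w, x, y}.
So <><>p -> []q fails at the other 1 world.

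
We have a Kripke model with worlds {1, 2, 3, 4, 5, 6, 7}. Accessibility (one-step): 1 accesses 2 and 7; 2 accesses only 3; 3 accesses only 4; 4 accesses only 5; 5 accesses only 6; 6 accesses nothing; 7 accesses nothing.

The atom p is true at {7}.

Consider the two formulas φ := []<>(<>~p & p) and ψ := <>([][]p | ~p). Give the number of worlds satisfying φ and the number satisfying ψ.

For []<>(<>~p & p):
1: successors {2, 7}; <>(<>~p & p) there: 2:F, 7:F. ✗
2: successors {3}; <>(<>~p & p) there: 3:F. ✗
3: successors {4}; <>(<>~p & p) there: 4:F. ✗
4: successors {5}; <>(<>~p & p) there: 5:F. ✗
5: successors {6}; <>(<>~p & p) there: 6:F. ✗
6: no successors, so []<>(<>~p & p) holds vacuously. ✓
7: no successors, so []<>(<>~p & p) holds vacuously. ✓
— 2 worlds.
For <>([][]p | ~p):
1: successors {2, 7}; [][]p | ~p there: 2:T, 7:T. ✓
2: successors {3}; [][]p | ~p there: 3:T. ✓
3: successors {4}; [][]p | ~p there: 4:T. ✓
4: successors {5}; [][]p | ~p there: 5:T. ✓
5: successors {6}; [][]p | ~p there: 6:T. ✓
6: no successors, so <>([][]p | ~p) fails. ✗
7: no successors, so <>([][]p | ~p) fails. ✗
— 5 worlds.

2 and 5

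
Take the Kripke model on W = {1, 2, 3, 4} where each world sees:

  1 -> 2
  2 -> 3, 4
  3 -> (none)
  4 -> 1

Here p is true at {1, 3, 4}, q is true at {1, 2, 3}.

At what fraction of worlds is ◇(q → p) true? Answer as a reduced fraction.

1: successors {2}; q → p there: 2:F. ✗
2: successors {3, 4}; q → p there: 3:T, 4:T. ✓
3: no successors, so ◇(q → p) fails. ✗
4: successors {1}; q → p there: 1:T. ✓
That's 2 of 4 worlds, so 2/4 = 1/2.

1/2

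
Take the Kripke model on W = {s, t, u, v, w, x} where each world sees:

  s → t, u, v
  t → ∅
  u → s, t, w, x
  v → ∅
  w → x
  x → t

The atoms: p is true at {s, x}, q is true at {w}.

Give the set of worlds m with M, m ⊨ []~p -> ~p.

{t, u, v, w}

s: []~p is T, ~p is F. ✗
t: []~p is T, ~p is T. ✓
u: []~p is F, ~p is T. ✓
v: []~p is T, ~p is T. ✓
w: []~p is F, ~p is T. ✓
x: []~p is T, ~p is F. ✗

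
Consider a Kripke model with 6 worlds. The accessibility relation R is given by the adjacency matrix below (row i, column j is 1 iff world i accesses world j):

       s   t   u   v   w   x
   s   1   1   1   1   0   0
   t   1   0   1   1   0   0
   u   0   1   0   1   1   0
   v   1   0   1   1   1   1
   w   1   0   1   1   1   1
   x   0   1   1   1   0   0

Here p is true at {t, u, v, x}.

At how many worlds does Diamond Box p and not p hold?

1

s: Diamond Box p is F, not p is T. ✗
t: Diamond Box p is F, not p is F. ✗
u: Diamond Box p is F, not p is F. ✗
v: Diamond Box p is T, not p is F. ✗
w: Diamond Box p is T, not p is T. ✓
x: Diamond Box p is F, not p is F. ✗
Satisfying worlds: {w}.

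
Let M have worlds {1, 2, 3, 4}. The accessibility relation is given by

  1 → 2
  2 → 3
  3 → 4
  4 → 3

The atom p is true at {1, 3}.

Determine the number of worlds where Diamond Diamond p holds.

2

1: successors {2}; Diamond p there: 2:T. ✓
2: successors {3}; Diamond p there: 3:F. ✗
3: successors {4}; Diamond p there: 4:T. ✓
4: successors {3}; Diamond p there: 3:F. ✗
Satisfying worlds: {1, 3}.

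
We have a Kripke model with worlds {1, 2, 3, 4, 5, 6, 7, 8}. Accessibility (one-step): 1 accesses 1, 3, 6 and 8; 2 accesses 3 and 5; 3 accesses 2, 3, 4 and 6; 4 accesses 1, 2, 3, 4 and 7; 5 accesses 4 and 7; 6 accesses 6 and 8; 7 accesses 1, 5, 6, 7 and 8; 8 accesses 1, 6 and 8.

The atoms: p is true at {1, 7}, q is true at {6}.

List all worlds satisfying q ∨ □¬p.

{2, 3, 6}

1: q is F, □¬p is F. ✗
2: q is F, □¬p is T. ✓
3: q is F, □¬p is T. ✓
4: q is F, □¬p is F. ✗
5: q is F, □¬p is F. ✗
6: q is T, □¬p is T. ✓
7: q is F, □¬p is F. ✗
8: q is F, □¬p is F. ✗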